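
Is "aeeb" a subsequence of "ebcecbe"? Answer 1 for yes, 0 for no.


Check if "aeeb" is a subsequence of "ebcecbe"
Greedy scan:
  Position 0 ('e'): no match needed
  Position 1 ('b'): no match needed
  Position 2 ('c'): no match needed
  Position 3 ('e'): no match needed
  Position 4 ('c'): no match needed
  Position 5 ('b'): no match needed
  Position 6 ('e'): no match needed
Only matched 0/4 characters => not a subsequence

0


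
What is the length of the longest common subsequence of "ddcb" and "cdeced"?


LCS of "ddcb" and "cdeced"
DP table:
           c    d    e    c    e    d
      0    0    0    0    0    0    0
  d   0    0    1    1    1    1    1
  d   0    0    1    1    1    1    2
  c   0    1    1    1    2    2    2
  b   0    1    1    1    2    2    2
LCS length = dp[4][6] = 2

2


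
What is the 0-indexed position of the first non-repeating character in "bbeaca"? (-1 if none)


Input: bbeaca
Character frequencies:
  'a': 2
  'b': 2
  'c': 1
  'e': 1
Scanning left to right for freq == 1:
  Position 0 ('b'): freq=2, skip
  Position 1 ('b'): freq=2, skip
  Position 2 ('e'): unique! => answer = 2

2


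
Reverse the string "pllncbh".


Input: pllncbh
Reading characters right to left:
  Position 6: 'h'
  Position 5: 'b'
  Position 4: 'c'
  Position 3: 'n'
  Position 2: 'l'
  Position 1: 'l'
  Position 0: 'p'
Reversed: hbcnllp

hbcnllp


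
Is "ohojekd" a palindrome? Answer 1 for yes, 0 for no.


Input: ohojekd
Reversed: dkejoho
  Compare pos 0 ('o') with pos 6 ('d'): MISMATCH
  Compare pos 1 ('h') with pos 5 ('k'): MISMATCH
  Compare pos 2 ('o') with pos 4 ('e'): MISMATCH
Result: not a palindrome

0


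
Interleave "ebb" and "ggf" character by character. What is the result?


Interleaving "ebb" and "ggf":
  Position 0: 'e' from first, 'g' from second => "eg"
  Position 1: 'b' from first, 'g' from second => "bg"
  Position 2: 'b' from first, 'f' from second => "bf"
Result: egbgbf

egbgbf


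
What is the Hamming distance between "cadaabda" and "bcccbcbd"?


Comparing "cadaabda" and "bcccbcbd" position by position:
  Position 0: 'c' vs 'b' => differ
  Position 1: 'a' vs 'c' => differ
  Position 2: 'd' vs 'c' => differ
  Position 3: 'a' vs 'c' => differ
  Position 4: 'a' vs 'b' => differ
  Position 5: 'b' vs 'c' => differ
  Position 6: 'd' vs 'b' => differ
  Position 7: 'a' vs 'd' => differ
Total differences (Hamming distance): 8

8


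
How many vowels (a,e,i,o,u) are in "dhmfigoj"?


Input: dhmfigoj
Checking each character:
  'd' at position 0: consonant
  'h' at position 1: consonant
  'm' at position 2: consonant
  'f' at position 3: consonant
  'i' at position 4: vowel (running total: 1)
  'g' at position 5: consonant
  'o' at position 6: vowel (running total: 2)
  'j' at position 7: consonant
Total vowels: 2

2


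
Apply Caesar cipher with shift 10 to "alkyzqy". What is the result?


Caesar cipher: shift "alkyzqy" by 10
  'a' (pos 0) + 10 = pos 10 = 'k'
  'l' (pos 11) + 10 = pos 21 = 'v'
  'k' (pos 10) + 10 = pos 20 = 'u'
  'y' (pos 24) + 10 = pos 8 = 'i'
  'z' (pos 25) + 10 = pos 9 = 'j'
  'q' (pos 16) + 10 = pos 0 = 'a'
  'y' (pos 24) + 10 = pos 8 = 'i'
Result: kvuijai

kvuijai


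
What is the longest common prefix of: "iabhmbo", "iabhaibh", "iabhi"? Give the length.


Words: iabhmbo, iabhaibh, iabhi
  Position 0: all 'i' => match
  Position 1: all 'a' => match
  Position 2: all 'b' => match
  Position 3: all 'h' => match
  Position 4: ('m', 'a', 'i') => mismatch, stop
LCP = "iabh" (length 4)

4


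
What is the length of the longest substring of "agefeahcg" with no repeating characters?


Input: "agefeahcg"
Sliding window (track last position of each char):
  Position 0 ('a'): window [0,0] length 1 -- new best
  Position 1 ('g'): window [0,1] length 2 -- new best
  Position 2 ('e'): window [0,2] length 3 -- new best
  Position 3 ('f'): window [0,3] length 4 -- new best
  Position 4 ('e'): repeat (last at 2), move window start to 3
  Position 4 ('e'): window [3,4] length 2
  Position 5 ('a'): window [3,5] length 3
  Position 6 ('h'): window [3,6] length 4
  Position 7 ('c'): window [3,7] length 5 -- new best
  Position 8 ('g'): window [3,8] length 6 -- new best
Longest substring with no repeats: "feahcg" with length 6

6


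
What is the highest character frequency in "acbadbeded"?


Input: acbadbeded
Character counts:
  'a': 2
  'b': 2
  'c': 1
  'd': 3
  'e': 2
Maximum frequency: 3

3


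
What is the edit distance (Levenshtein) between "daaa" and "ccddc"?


Computing edit distance: "daaa" -> "ccddc"
DP table:
           c    c    d    d    c
      0    1    2    3    4    5
  d   1    1    2    2    3    4
  a   2    2    2    3    3    4
  a   3    3    3    3    4    4
  a   4    4    4    4    4    5
Edit distance = dp[4][5] = 5

5


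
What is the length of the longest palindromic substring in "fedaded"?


Input: "fedaded"
Checking substrings for palindromes:
  [1:6] "edade" (len 5) => palindrome
  [2:5] "dad" (len 3) => palindrome
  [4:7] "ded" (len 3) => palindrome
Longest palindromic substring: "edade" with length 5

5


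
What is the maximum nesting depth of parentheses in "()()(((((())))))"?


Input: "()()(((((())))))"
Tracking depth:
  Position 0 '(': depth becomes 1
  Position 1 ')': depth becomes 0
  Position 2 '(': depth becomes 1
  Position 3 ')': depth becomes 0
  Position 4 '(': depth becomes 1
  Position 5 '(': depth becomes 2
  Position 6 '(': depth becomes 3
  Position 7 '(': depth becomes 4
  Position 8 '(': depth becomes 5
  Position 9 '(': depth becomes 6
  Position 10 ')': depth becomes 5
  Position 11 ')': depth becomes 4
  Position 12 ')': depth becomes 3
  Position 13 ')': depth becomes 2
  Position 14 ')': depth becomes 1
  Position 15 ')': depth becomes 0
Maximum depth reached: 6

6


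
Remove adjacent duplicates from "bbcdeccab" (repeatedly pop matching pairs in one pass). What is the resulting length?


Input: bbcdeccab
Stack-based adjacent duplicate removal:
  Read 'b': push. Stack: b
  Read 'b': matches stack top 'b' => pop. Stack: (empty)
  Read 'c': push. Stack: c
  Read 'd': push. Stack: cd
  Read 'e': push. Stack: cde
  Read 'c': push. Stack: cdec
  Read 'c': matches stack top 'c' => pop. Stack: cde
  Read 'a': push. Stack: cdea
  Read 'b': push. Stack: cdeab
Final stack: "cdeab" (length 5)

5


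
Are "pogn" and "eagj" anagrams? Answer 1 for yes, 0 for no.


Strings: "pogn", "eagj"
Sorted first:  gnop
Sorted second: aegj
Differ at position 0: 'g' vs 'a' => not anagrams

0


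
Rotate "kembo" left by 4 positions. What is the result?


Input: "kembo", rotate left by 4
First 4 characters: "kemb"
Remaining characters: "o"
Concatenate remaining + first: "o" + "kemb" = "okemb"

okemb


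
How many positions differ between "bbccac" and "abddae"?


Comparing "bbccac" and "abddae" position by position:
  Position 0: 'b' vs 'a' => DIFFER
  Position 1: 'b' vs 'b' => same
  Position 2: 'c' vs 'd' => DIFFER
  Position 3: 'c' vs 'd' => DIFFER
  Position 4: 'a' vs 'a' => same
  Position 5: 'c' vs 'e' => DIFFER
Positions that differ: 4

4


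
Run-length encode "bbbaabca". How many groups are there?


Input: bbbaabca
Scanning for consecutive runs:
  Group 1: 'b' x 3 (positions 0-2)
  Group 2: 'a' x 2 (positions 3-4)
  Group 3: 'b' x 1 (positions 5-5)
  Group 4: 'c' x 1 (positions 6-6)
  Group 5: 'a' x 1 (positions 7-7)
Total groups: 5

5


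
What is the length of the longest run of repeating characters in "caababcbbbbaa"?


Input: "caababcbbbbaa"
Scanning for longest run:
  Position 1 ('a'): new char, reset run to 1
  Position 2 ('a'): continues run of 'a', length=2
  Position 3 ('b'): new char, reset run to 1
  Position 4 ('a'): new char, reset run to 1
  Position 5 ('b'): new char, reset run to 1
  Position 6 ('c'): new char, reset run to 1
  Position 7 ('b'): new char, reset run to 1
  Position 8 ('b'): continues run of 'b', length=2
  Position 9 ('b'): continues run of 'b', length=3
  Position 10 ('b'): continues run of 'b', length=4
  Position 11 ('a'): new char, reset run to 1
  Position 12 ('a'): continues run of 'a', length=2
Longest run: 'b' with length 4

4


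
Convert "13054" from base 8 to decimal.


Input: "13054" in base 8
Positional expansion:
  Digit '1' (value 1) x 8^4 = 4096
  Digit '3' (value 3) x 8^3 = 1536
  Digit '0' (value 0) x 8^2 = 0
  Digit '5' (value 5) x 8^1 = 40
  Digit '4' (value 4) x 8^0 = 4
Sum = 5676

5676


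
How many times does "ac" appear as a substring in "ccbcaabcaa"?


Searching for "ac" in "ccbcaabcaa"
Scanning each position:
  Position 0: "cc" => no
  Position 1: "cb" => no
  Position 2: "bc" => no
  Position 3: "ca" => no
  Position 4: "aa" => no
  Position 5: "ab" => no
  Position 6: "bc" => no
  Position 7: "ca" => no
  Position 8: "aa" => no
Total occurrences: 0

0


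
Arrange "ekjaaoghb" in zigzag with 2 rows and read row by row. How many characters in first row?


Zigzag "ekjaaoghb" into 2 rows:
Placing characters:
  'e' => row 0
  'k' => row 1
  'j' => row 0
  'a' => row 1
  'a' => row 0
  'o' => row 1
  'g' => row 0
  'h' => row 1
  'b' => row 0
Rows:
  Row 0: "ejagb"
  Row 1: "kaoh"
First row length: 5

5


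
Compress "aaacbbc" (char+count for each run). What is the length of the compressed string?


Input: aaacbbc
Runs:
  'a' x 3 => "a3"
  'c' x 1 => "c1"
  'b' x 2 => "b2"
  'c' x 1 => "c1"
Compressed: "a3c1b2c1"
Compressed length: 8

8


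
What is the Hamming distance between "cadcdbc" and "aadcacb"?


Comparing "cadcdbc" and "aadcacb" position by position:
  Position 0: 'c' vs 'a' => differ
  Position 1: 'a' vs 'a' => same
  Position 2: 'd' vs 'd' => same
  Position 3: 'c' vs 'c' => same
  Position 4: 'd' vs 'a' => differ
  Position 5: 'b' vs 'c' => differ
  Position 6: 'c' vs 'b' => differ
Total differences (Hamming distance): 4

4


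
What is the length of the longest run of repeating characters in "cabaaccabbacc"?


Input: "cabaaccabbacc"
Scanning for longest run:
  Position 1 ('a'): new char, reset run to 1
  Position 2 ('b'): new char, reset run to 1
  Position 3 ('a'): new char, reset run to 1
  Position 4 ('a'): continues run of 'a', length=2
  Position 5 ('c'): new char, reset run to 1
  Position 6 ('c'): continues run of 'c', length=2
  Position 7 ('a'): new char, reset run to 1
  Position 8 ('b'): new char, reset run to 1
  Position 9 ('b'): continues run of 'b', length=2
  Position 10 ('a'): new char, reset run to 1
  Position 11 ('c'): new char, reset run to 1
  Position 12 ('c'): continues run of 'c', length=2
Longest run: 'a' with length 2

2


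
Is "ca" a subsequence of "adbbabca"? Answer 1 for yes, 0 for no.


Check if "ca" is a subsequence of "adbbabca"
Greedy scan:
  Position 0 ('a'): no match needed
  Position 1 ('d'): no match needed
  Position 2 ('b'): no match needed
  Position 3 ('b'): no match needed
  Position 4 ('a'): no match needed
  Position 5 ('b'): no match needed
  Position 6 ('c'): matches sub[0] = 'c'
  Position 7 ('a'): matches sub[1] = 'a'
All 2 characters matched => is a subsequence

1


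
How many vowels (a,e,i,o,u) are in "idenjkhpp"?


Input: idenjkhpp
Checking each character:
  'i' at position 0: vowel (running total: 1)
  'd' at position 1: consonant
  'e' at position 2: vowel (running total: 2)
  'n' at position 3: consonant
  'j' at position 4: consonant
  'k' at position 5: consonant
  'h' at position 6: consonant
  'p' at position 7: consonant
  'p' at position 8: consonant
Total vowels: 2

2


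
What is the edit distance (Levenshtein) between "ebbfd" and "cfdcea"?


Computing edit distance: "ebbfd" -> "cfdcea"
DP table:
           c    f    d    c    e    a
      0    1    2    3    4    5    6
  e   1    1    2    3    4    4    5
  b   2    2    2    3    4    5    5
  b   3    3    3    3    4    5    6
  f   4    4    3    4    4    5    6
  d   5    5    4    3    4    5    6
Edit distance = dp[5][6] = 6

6


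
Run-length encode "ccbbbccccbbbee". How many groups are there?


Input: ccbbbccccbbbee
Scanning for consecutive runs:
  Group 1: 'c' x 2 (positions 0-1)
  Group 2: 'b' x 3 (positions 2-4)
  Group 3: 'c' x 4 (positions 5-8)
  Group 4: 'b' x 3 (positions 9-11)
  Group 5: 'e' x 2 (positions 12-13)
Total groups: 5

5


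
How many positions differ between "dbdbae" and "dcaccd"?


Comparing "dbdbae" and "dcaccd" position by position:
  Position 0: 'd' vs 'd' => same
  Position 1: 'b' vs 'c' => DIFFER
  Position 2: 'd' vs 'a' => DIFFER
  Position 3: 'b' vs 'c' => DIFFER
  Position 4: 'a' vs 'c' => DIFFER
  Position 5: 'e' vs 'd' => DIFFER
Positions that differ: 5

5


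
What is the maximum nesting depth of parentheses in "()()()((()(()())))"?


Input: "()()()((()(()())))"
Tracking depth:
  Position 0 '(': depth becomes 1
  Position 1 ')': depth becomes 0
  Position 2 '(': depth becomes 1
  Position 3 ')': depth becomes 0
  Position 4 '(': depth becomes 1
  Position 5 ')': depth becomes 0
  Position 6 '(': depth becomes 1
  Position 7 '(': depth becomes 2
  Position 8 '(': depth becomes 3
  Position 9 ')': depth becomes 2
  Position 10 '(': depth becomes 3
  Position 11 '(': depth becomes 4
  Position 12 ')': depth becomes 3
  Position 13 '(': depth becomes 4
  Position 14 ')': depth becomes 3
  Position 15 ')': depth becomes 2
  Position 16 ')': depth becomes 1
  Position 17 ')': depth becomes 0
Maximum depth reached: 4

4


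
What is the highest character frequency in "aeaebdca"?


Input: aeaebdca
Character counts:
  'a': 3
  'b': 1
  'c': 1
  'd': 1
  'e': 2
Maximum frequency: 3

3


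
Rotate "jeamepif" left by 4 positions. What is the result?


Input: "jeamepif", rotate left by 4
First 4 characters: "jeam"
Remaining characters: "epif"
Concatenate remaining + first: "epif" + "jeam" = "epifjeam"

epifjeam


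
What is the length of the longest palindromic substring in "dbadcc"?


Input: "dbadcc"
Checking substrings for palindromes:
  [4:6] "cc" (len 2) => palindrome
Longest palindromic substring: "cc" with length 2

2


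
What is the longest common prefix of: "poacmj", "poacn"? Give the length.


Words: poacmj, poacn
  Position 0: all 'p' => match
  Position 1: all 'o' => match
  Position 2: all 'a' => match
  Position 3: all 'c' => match
  Position 4: ('m', 'n') => mismatch, stop
LCP = "poac" (length 4)

4


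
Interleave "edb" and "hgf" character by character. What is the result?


Interleaving "edb" and "hgf":
  Position 0: 'e' from first, 'h' from second => "eh"
  Position 1: 'd' from first, 'g' from second => "dg"
  Position 2: 'b' from first, 'f' from second => "bf"
Result: ehdgbf

ehdgbf


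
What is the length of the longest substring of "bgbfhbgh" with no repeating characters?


Input: "bgbfhbgh"
Sliding window (track last position of each char):
  Position 0 ('b'): window [0,0] length 1 -- new best
  Position 1 ('g'): window [0,1] length 2 -- new best
  Position 2 ('b'): repeat (last at 0), move window start to 1
  Position 2 ('b'): window [1,2] length 2
  Position 3 ('f'): window [1,3] length 3 -- new best
  Position 4 ('h'): window [1,4] length 4 -- new best
  Position 5 ('b'): repeat (last at 2), move window start to 3
  Position 5 ('b'): window [3,5] length 3
  Position 6 ('g'): window [3,6] length 4
  Position 7 ('h'): repeat (last at 4), move window start to 5
  Position 7 ('h'): window [5,7] length 3
Longest substring with no repeats: "gbfh" with length 4

4


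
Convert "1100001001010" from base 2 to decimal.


Input: "1100001001010" in base 2
Positional expansion:
  Digit '1' (value 1) x 2^12 = 4096
  Digit '1' (value 1) x 2^11 = 2048
  Digit '0' (value 0) x 2^10 = 0
  Digit '0' (value 0) x 2^9 = 0
  Digit '0' (value 0) x 2^8 = 0
  Digit '0' (value 0) x 2^7 = 0
  Digit '1' (value 1) x 2^6 = 64
  Digit '0' (value 0) x 2^5 = 0
  Digit '0' (value 0) x 2^4 = 0
  Digit '1' (value 1) x 2^3 = 8
  Digit '0' (value 0) x 2^2 = 0
  Digit '1' (value 1) x 2^1 = 2
  Digit '0' (value 0) x 2^0 = 0
Sum = 6218

6218


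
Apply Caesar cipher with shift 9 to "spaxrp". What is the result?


Caesar cipher: shift "spaxrp" by 9
  's' (pos 18) + 9 = pos 1 = 'b'
  'p' (pos 15) + 9 = pos 24 = 'y'
  'a' (pos 0) + 9 = pos 9 = 'j'
  'x' (pos 23) + 9 = pos 6 = 'g'
  'r' (pos 17) + 9 = pos 0 = 'a'
  'p' (pos 15) + 9 = pos 24 = 'y'
Result: byjgay

byjgay


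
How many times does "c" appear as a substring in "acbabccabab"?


Searching for "c" in "acbabccabab"
Scanning each position:
  Position 0: "a" => no
  Position 1: "c" => MATCH
  Position 2: "b" => no
  Position 3: "a" => no
  Position 4: "b" => no
  Position 5: "c" => MATCH
  Position 6: "c" => MATCH
  Position 7: "a" => no
  Position 8: "b" => no
  Position 9: "a" => no
  Position 10: "b" => no
Total occurrences: 3

3


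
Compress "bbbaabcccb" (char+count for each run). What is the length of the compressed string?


Input: bbbaabcccb
Runs:
  'b' x 3 => "b3"
  'a' x 2 => "a2"
  'b' x 1 => "b1"
  'c' x 3 => "c3"
  'b' x 1 => "b1"
Compressed: "b3a2b1c3b1"
Compressed length: 10

10


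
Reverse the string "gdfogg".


Input: gdfogg
Reading characters right to left:
  Position 5: 'g'
  Position 4: 'g'
  Position 3: 'o'
  Position 2: 'f'
  Position 1: 'd'
  Position 0: 'g'
Reversed: ggofdg

ggofdg


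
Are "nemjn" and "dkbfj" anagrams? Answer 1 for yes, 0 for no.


Strings: "nemjn", "dkbfj"
Sorted first:  ejmnn
Sorted second: bdfjk
Differ at position 0: 'e' vs 'b' => not anagrams

0


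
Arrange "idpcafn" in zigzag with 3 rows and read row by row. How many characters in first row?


Zigzag "idpcafn" into 3 rows:
Placing characters:
  'i' => row 0
  'd' => row 1
  'p' => row 2
  'c' => row 1
  'a' => row 0
  'f' => row 1
  'n' => row 2
Rows:
  Row 0: "ia"
  Row 1: "dcf"
  Row 2: "pn"
First row length: 2

2


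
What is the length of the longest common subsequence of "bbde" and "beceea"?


LCS of "bbde" and "beceea"
DP table:
           b    e    c    e    e    a
      0    0    0    0    0    0    0
  b   0    1    1    1    1    1    1
  b   0    1    1    1    1    1    1
  d   0    1    1    1    1    1    1
  e   0    1    2    2    2    2    2
LCS length = dp[4][6] = 2

2


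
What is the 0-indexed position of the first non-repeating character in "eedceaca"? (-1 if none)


Input: eedceaca
Character frequencies:
  'a': 2
  'c': 2
  'd': 1
  'e': 3
Scanning left to right for freq == 1:
  Position 0 ('e'): freq=3, skip
  Position 1 ('e'): freq=3, skip
  Position 2 ('d'): unique! => answer = 2

2


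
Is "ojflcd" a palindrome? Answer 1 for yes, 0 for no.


Input: ojflcd
Reversed: dclfjo
  Compare pos 0 ('o') with pos 5 ('d'): MISMATCH
  Compare pos 1 ('j') with pos 4 ('c'): MISMATCH
  Compare pos 2 ('f') with pos 3 ('l'): MISMATCH
Result: not a palindrome

0


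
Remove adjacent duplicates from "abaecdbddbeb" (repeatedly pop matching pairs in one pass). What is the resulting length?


Input: abaecdbddbeb
Stack-based adjacent duplicate removal:
  Read 'a': push. Stack: a
  Read 'b': push. Stack: ab
  Read 'a': push. Stack: aba
  Read 'e': push. Stack: abae
  Read 'c': push. Stack: abaec
  Read 'd': push. Stack: abaecd
  Read 'b': push. Stack: abaecdb
  Read 'd': push. Stack: abaecdbd
  Read 'd': matches stack top 'd' => pop. Stack: abaecdb
  Read 'b': matches stack top 'b' => pop. Stack: abaecd
  Read 'e': push. Stack: abaecde
  Read 'b': push. Stack: abaecdeb
Final stack: "abaecdeb" (length 8)

8


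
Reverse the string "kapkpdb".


Input: kapkpdb
Reading characters right to left:
  Position 6: 'b'
  Position 5: 'd'
  Position 4: 'p'
  Position 3: 'k'
  Position 2: 'p'
  Position 1: 'a'
  Position 0: 'k'
Reversed: bdpkpak

bdpkpak


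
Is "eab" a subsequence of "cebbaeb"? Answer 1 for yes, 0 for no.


Check if "eab" is a subsequence of "cebbaeb"
Greedy scan:
  Position 0 ('c'): no match needed
  Position 1 ('e'): matches sub[0] = 'e'
  Position 2 ('b'): no match needed
  Position 3 ('b'): no match needed
  Position 4 ('a'): matches sub[1] = 'a'
  Position 5 ('e'): no match needed
  Position 6 ('b'): matches sub[2] = 'b'
All 3 characters matched => is a subsequence

1


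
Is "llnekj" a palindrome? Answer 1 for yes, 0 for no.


Input: llnekj
Reversed: jkenll
  Compare pos 0 ('l') with pos 5 ('j'): MISMATCH
  Compare pos 1 ('l') with pos 4 ('k'): MISMATCH
  Compare pos 2 ('n') with pos 3 ('e'): MISMATCH
Result: not a palindrome

0


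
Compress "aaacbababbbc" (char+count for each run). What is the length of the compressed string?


Input: aaacbababbbc
Runs:
  'a' x 3 => "a3"
  'c' x 1 => "c1"
  'b' x 1 => "b1"
  'a' x 1 => "a1"
  'b' x 1 => "b1"
  'a' x 1 => "a1"
  'b' x 3 => "b3"
  'c' x 1 => "c1"
Compressed: "a3c1b1a1b1a1b3c1"
Compressed length: 16

16


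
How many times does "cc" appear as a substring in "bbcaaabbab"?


Searching for "cc" in "bbcaaabbab"
Scanning each position:
  Position 0: "bb" => no
  Position 1: "bc" => no
  Position 2: "ca" => no
  Position 3: "aa" => no
  Position 4: "aa" => no
  Position 5: "ab" => no
  Position 6: "bb" => no
  Position 7: "ba" => no
  Position 8: "ab" => no
Total occurrences: 0

0


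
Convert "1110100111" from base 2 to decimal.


Input: "1110100111" in base 2
Positional expansion:
  Digit '1' (value 1) x 2^9 = 512
  Digit '1' (value 1) x 2^8 = 256
  Digit '1' (value 1) x 2^7 = 128
  Digit '0' (value 0) x 2^6 = 0
  Digit '1' (value 1) x 2^5 = 32
  Digit '0' (value 0) x 2^4 = 0
  Digit '0' (value 0) x 2^3 = 0
  Digit '1' (value 1) x 2^2 = 4
  Digit '1' (value 1) x 2^1 = 2
  Digit '1' (value 1) x 2^0 = 1
Sum = 935

935


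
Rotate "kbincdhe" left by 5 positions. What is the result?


Input: "kbincdhe", rotate left by 5
First 5 characters: "kbinc"
Remaining characters: "dhe"
Concatenate remaining + first: "dhe" + "kbinc" = "dhekbinc"

dhekbinc


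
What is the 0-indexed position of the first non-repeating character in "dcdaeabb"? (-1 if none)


Input: dcdaeabb
Character frequencies:
  'a': 2
  'b': 2
  'c': 1
  'd': 2
  'e': 1
Scanning left to right for freq == 1:
  Position 0 ('d'): freq=2, skip
  Position 1 ('c'): unique! => answer = 1

1


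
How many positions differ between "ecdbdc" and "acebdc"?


Comparing "ecdbdc" and "acebdc" position by position:
  Position 0: 'e' vs 'a' => DIFFER
  Position 1: 'c' vs 'c' => same
  Position 2: 'd' vs 'e' => DIFFER
  Position 3: 'b' vs 'b' => same
  Position 4: 'd' vs 'd' => same
  Position 5: 'c' vs 'c' => same
Positions that differ: 2

2


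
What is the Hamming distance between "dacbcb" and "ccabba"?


Comparing "dacbcb" and "ccabba" position by position:
  Position 0: 'd' vs 'c' => differ
  Position 1: 'a' vs 'c' => differ
  Position 2: 'c' vs 'a' => differ
  Position 3: 'b' vs 'b' => same
  Position 4: 'c' vs 'b' => differ
  Position 5: 'b' vs 'a' => differ
Total differences (Hamming distance): 5

5


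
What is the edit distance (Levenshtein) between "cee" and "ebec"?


Computing edit distance: "cee" -> "ebec"
DP table:
           e    b    e    c
      0    1    2    3    4
  c   1    1    2    3    3
  e   2    1    2    2    3
  e   3    2    2    2    3
Edit distance = dp[3][4] = 3

3


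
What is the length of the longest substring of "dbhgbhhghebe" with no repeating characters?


Input: "dbhgbhhghebe"
Sliding window (track last position of each char):
  Position 0 ('d'): window [0,0] length 1 -- new best
  Position 1 ('b'): window [0,1] length 2 -- new best
  Position 2 ('h'): window [0,2] length 3 -- new best
  Position 3 ('g'): window [0,3] length 4 -- new best
  Position 4 ('b'): repeat (last at 1), move window start to 2
  Position 4 ('b'): window [2,4] length 3
  Position 5 ('h'): repeat (last at 2), move window start to 3
  Position 5 ('h'): window [3,5] length 3
  Position 6 ('h'): repeat (last at 5), move window start to 6
  Position 6 ('h'): window [6,6] length 1
  Position 7 ('g'): window [6,7] length 2
  Position 8 ('h'): repeat (last at 6), move window start to 7
  Position 8 ('h'): window [7,8] length 2
  Position 9 ('e'): window [7,9] length 3
  Position 10 ('b'): window [7,10] length 4
  Position 11 ('e'): repeat (last at 9), move window start to 10
  Position 11 ('e'): window [10,11] length 2
Longest substring with no repeats: "dbhg" with length 4

4


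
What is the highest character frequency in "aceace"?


Input: aceace
Character counts:
  'a': 2
  'c': 2
  'e': 2
Maximum frequency: 2

2


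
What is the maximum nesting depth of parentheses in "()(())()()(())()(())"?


Input: "()(())()()(())()(())"
Tracking depth:
  Position 0 '(': depth becomes 1
  Position 1 ')': depth becomes 0
  Position 2 '(': depth becomes 1
  Position 3 '(': depth becomes 2
  Position 4 ')': depth becomes 1
  Position 5 ')': depth becomes 0
  Position 6 '(': depth becomes 1
  Position 7 ')': depth becomes 0
  Position 8 '(': depth becomes 1
  Position 9 ')': depth becomes 0
  Position 10 '(': depth becomes 1
  Position 11 '(': depth becomes 2
  Position 12 ')': depth becomes 1
  Position 13 ')': depth becomes 0
  Position 14 '(': depth becomes 1
  Position 15 ')': depth becomes 0
  Position 16 '(': depth becomes 1
  Position 17 '(': depth becomes 2
  Position 18 ')': depth becomes 1
  Position 19 ')': depth becomes 0
Maximum depth reached: 2

2


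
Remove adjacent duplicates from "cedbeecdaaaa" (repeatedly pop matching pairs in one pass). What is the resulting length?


Input: cedbeecdaaaa
Stack-based adjacent duplicate removal:
  Read 'c': push. Stack: c
  Read 'e': push. Stack: ce
  Read 'd': push. Stack: ced
  Read 'b': push. Stack: cedb
  Read 'e': push. Stack: cedbe
  Read 'e': matches stack top 'e' => pop. Stack: cedb
  Read 'c': push. Stack: cedbc
  Read 'd': push. Stack: cedbcd
  Read 'a': push. Stack: cedbcda
  Read 'a': matches stack top 'a' => pop. Stack: cedbcd
  Read 'a': push. Stack: cedbcda
  Read 'a': matches stack top 'a' => pop. Stack: cedbcd
Final stack: "cedbcd" (length 6)

6


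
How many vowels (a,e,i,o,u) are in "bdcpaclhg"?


Input: bdcpaclhg
Checking each character:
  'b' at position 0: consonant
  'd' at position 1: consonant
  'c' at position 2: consonant
  'p' at position 3: consonant
  'a' at position 4: vowel (running total: 1)
  'c' at position 5: consonant
  'l' at position 6: consonant
  'h' at position 7: consonant
  'g' at position 8: consonant
Total vowels: 1

1


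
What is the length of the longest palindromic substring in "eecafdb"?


Input: "eecafdb"
Checking substrings for palindromes:
  [0:2] "ee" (len 2) => palindrome
Longest palindromic substring: "ee" with length 2

2


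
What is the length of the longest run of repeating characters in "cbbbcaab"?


Input: "cbbbcaab"
Scanning for longest run:
  Position 1 ('b'): new char, reset run to 1
  Position 2 ('b'): continues run of 'b', length=2
  Position 3 ('b'): continues run of 'b', length=3
  Position 4 ('c'): new char, reset run to 1
  Position 5 ('a'): new char, reset run to 1
  Position 6 ('a'): continues run of 'a', length=2
  Position 7 ('b'): new char, reset run to 1
Longest run: 'b' with length 3

3


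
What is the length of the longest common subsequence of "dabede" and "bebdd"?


LCS of "dabede" and "bebdd"
DP table:
           b    e    b    d    d
      0    0    0    0    0    0
  d   0    0    0    0    1    1
  a   0    0    0    0    1    1
  b   0    1    1    1    1    1
  e   0    1    2    2    2    2
  d   0    1    2    2    3    3
  e   0    1    2    2    3    3
LCS length = dp[6][5] = 3

3


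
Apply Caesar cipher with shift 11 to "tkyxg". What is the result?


Caesar cipher: shift "tkyxg" by 11
  't' (pos 19) + 11 = pos 4 = 'e'
  'k' (pos 10) + 11 = pos 21 = 'v'
  'y' (pos 24) + 11 = pos 9 = 'j'
  'x' (pos 23) + 11 = pos 8 = 'i'
  'g' (pos 6) + 11 = pos 17 = 'r'
Result: evjir

evjir


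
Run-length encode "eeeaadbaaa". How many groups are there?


Input: eeeaadbaaa
Scanning for consecutive runs:
  Group 1: 'e' x 3 (positions 0-2)
  Group 2: 'a' x 2 (positions 3-4)
  Group 3: 'd' x 1 (positions 5-5)
  Group 4: 'b' x 1 (positions 6-6)
  Group 5: 'a' x 3 (positions 7-9)
Total groups: 5

5


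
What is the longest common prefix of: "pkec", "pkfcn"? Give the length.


Words: pkec, pkfcn
  Position 0: all 'p' => match
  Position 1: all 'k' => match
  Position 2: ('e', 'f') => mismatch, stop
LCP = "pk" (length 2)

2


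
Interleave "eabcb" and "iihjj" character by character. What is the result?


Interleaving "eabcb" and "iihjj":
  Position 0: 'e' from first, 'i' from second => "ei"
  Position 1: 'a' from first, 'i' from second => "ai"
  Position 2: 'b' from first, 'h' from second => "bh"
  Position 3: 'c' from first, 'j' from second => "cj"
  Position 4: 'b' from first, 'j' from second => "bj"
Result: eiaibhcjbj

eiaibhcjbj


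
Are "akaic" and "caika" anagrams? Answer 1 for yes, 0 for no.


Strings: "akaic", "caika"
Sorted first:  aacik
Sorted second: aacik
Sorted forms match => anagrams

1


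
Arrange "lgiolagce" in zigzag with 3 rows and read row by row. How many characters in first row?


Zigzag "lgiolagce" into 3 rows:
Placing characters:
  'l' => row 0
  'g' => row 1
  'i' => row 2
  'o' => row 1
  'l' => row 0
  'a' => row 1
  'g' => row 2
  'c' => row 1
  'e' => row 0
Rows:
  Row 0: "lle"
  Row 1: "goac"
  Row 2: "ig"
First row length: 3

3


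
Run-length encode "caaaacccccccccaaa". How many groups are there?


Input: caaaacccccccccaaa
Scanning for consecutive runs:
  Group 1: 'c' x 1 (positions 0-0)
  Group 2: 'a' x 4 (positions 1-4)
  Group 3: 'c' x 9 (positions 5-13)
  Group 4: 'a' x 3 (positions 14-16)
Total groups: 4

4


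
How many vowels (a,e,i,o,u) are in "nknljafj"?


Input: nknljafj
Checking each character:
  'n' at position 0: consonant
  'k' at position 1: consonant
  'n' at position 2: consonant
  'l' at position 3: consonant
  'j' at position 4: consonant
  'a' at position 5: vowel (running total: 1)
  'f' at position 6: consonant
  'j' at position 7: consonant
Total vowels: 1

1


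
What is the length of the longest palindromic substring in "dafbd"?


Input: "dafbd"
Checking substrings for palindromes:
  No multi-char palindromic substrings found
Longest palindromic substring: "d" with length 1

1


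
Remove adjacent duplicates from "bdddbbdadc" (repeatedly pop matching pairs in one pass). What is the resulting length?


Input: bdddbbdadc
Stack-based adjacent duplicate removal:
  Read 'b': push. Stack: b
  Read 'd': push. Stack: bd
  Read 'd': matches stack top 'd' => pop. Stack: b
  Read 'd': push. Stack: bd
  Read 'b': push. Stack: bdb
  Read 'b': matches stack top 'b' => pop. Stack: bd
  Read 'd': matches stack top 'd' => pop. Stack: b
  Read 'a': push. Stack: ba
  Read 'd': push. Stack: bad
  Read 'c': push. Stack: badc
Final stack: "badc" (length 4)

4


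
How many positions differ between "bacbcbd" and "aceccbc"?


Comparing "bacbcbd" and "aceccbc" position by position:
  Position 0: 'b' vs 'a' => DIFFER
  Position 1: 'a' vs 'c' => DIFFER
  Position 2: 'c' vs 'e' => DIFFER
  Position 3: 'b' vs 'c' => DIFFER
  Position 4: 'c' vs 'c' => same
  Position 5: 'b' vs 'b' => same
  Position 6: 'd' vs 'c' => DIFFER
Positions that differ: 5

5


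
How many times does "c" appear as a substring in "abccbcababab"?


Searching for "c" in "abccbcababab"
Scanning each position:
  Position 0: "a" => no
  Position 1: "b" => no
  Position 2: "c" => MATCH
  Position 3: "c" => MATCH
  Position 4: "b" => no
  Position 5: "c" => MATCH
  Position 6: "a" => no
  Position 7: "b" => no
  Position 8: "a" => no
  Position 9: "b" => no
  Position 10: "a" => no
  Position 11: "b" => no
Total occurrences: 3

3


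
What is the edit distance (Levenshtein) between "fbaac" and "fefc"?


Computing edit distance: "fbaac" -> "fefc"
DP table:
           f    e    f    c
      0    1    2    3    4
  f   1    0    1    2    3
  b   2    1    1    2    3
  a   3    2    2    2    3
  a   4    3    3    3    3
  c   5    4    4    4    3
Edit distance = dp[5][4] = 3

3


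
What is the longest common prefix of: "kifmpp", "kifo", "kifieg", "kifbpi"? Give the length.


Words: kifmpp, kifo, kifieg, kifbpi
  Position 0: all 'k' => match
  Position 1: all 'i' => match
  Position 2: all 'f' => match
  Position 3: ('m', 'o', 'i', 'b') => mismatch, stop
LCP = "kif" (length 3)

3


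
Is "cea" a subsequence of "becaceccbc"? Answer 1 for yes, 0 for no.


Check if "cea" is a subsequence of "becaceccbc"
Greedy scan:
  Position 0 ('b'): no match needed
  Position 1 ('e'): no match needed
  Position 2 ('c'): matches sub[0] = 'c'
  Position 3 ('a'): no match needed
  Position 4 ('c'): no match needed
  Position 5 ('e'): matches sub[1] = 'e'
  Position 6 ('c'): no match needed
  Position 7 ('c'): no match needed
  Position 8 ('b'): no match needed
  Position 9 ('c'): no match needed
Only matched 2/3 characters => not a subsequence

0


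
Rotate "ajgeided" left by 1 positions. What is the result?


Input: "ajgeided", rotate left by 1
First 1 characters: "a"
Remaining characters: "jgeided"
Concatenate remaining + first: "jgeided" + "a" = "jgeideda"

jgeideda


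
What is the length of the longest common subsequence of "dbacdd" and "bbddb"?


LCS of "dbacdd" and "bbddb"
DP table:
           b    b    d    d    b
      0    0    0    0    0    0
  d   0    0    0    1    1    1
  b   0    1    1    1    1    2
  a   0    1    1    1    1    2
  c   0    1    1    1    1    2
  d   0    1    1    2    2    2
  d   0    1    1    2    3    3
LCS length = dp[6][5] = 3

3


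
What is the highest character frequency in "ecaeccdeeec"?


Input: ecaeccdeeec
Character counts:
  'a': 1
  'c': 4
  'd': 1
  'e': 5
Maximum frequency: 5

5


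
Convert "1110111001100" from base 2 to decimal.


Input: "1110111001100" in base 2
Positional expansion:
  Digit '1' (value 1) x 2^12 = 4096
  Digit '1' (value 1) x 2^11 = 2048
  Digit '1' (value 1) x 2^10 = 1024
  Digit '0' (value 0) x 2^9 = 0
  Digit '1' (value 1) x 2^8 = 256
  Digit '1' (value 1) x 2^7 = 128
  Digit '1' (value 1) x 2^6 = 64
  Digit '0' (value 0) x 2^5 = 0
  Digit '0' (value 0) x 2^4 = 0
  Digit '1' (value 1) x 2^3 = 8
  Digit '1' (value 1) x 2^2 = 4
  Digit '0' (value 0) x 2^1 = 0
  Digit '0' (value 0) x 2^0 = 0
Sum = 7628

7628


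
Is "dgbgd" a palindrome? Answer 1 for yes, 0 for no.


Input: dgbgd
Reversed: dgbgd
  Compare pos 0 ('d') with pos 4 ('d'): match
  Compare pos 1 ('g') with pos 3 ('g'): match
Result: palindrome

1


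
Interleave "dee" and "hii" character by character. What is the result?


Interleaving "dee" and "hii":
  Position 0: 'd' from first, 'h' from second => "dh"
  Position 1: 'e' from first, 'i' from second => "ei"
  Position 2: 'e' from first, 'i' from second => "ei"
Result: dheiei

dheiei


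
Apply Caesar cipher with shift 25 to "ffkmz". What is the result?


Caesar cipher: shift "ffkmz" by 25
  'f' (pos 5) + 25 = pos 4 = 'e'
  'f' (pos 5) + 25 = pos 4 = 'e'
  'k' (pos 10) + 25 = pos 9 = 'j'
  'm' (pos 12) + 25 = pos 11 = 'l'
  'z' (pos 25) + 25 = pos 24 = 'y'
Result: eejly

eejly


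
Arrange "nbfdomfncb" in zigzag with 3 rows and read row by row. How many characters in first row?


Zigzag "nbfdomfncb" into 3 rows:
Placing characters:
  'n' => row 0
  'b' => row 1
  'f' => row 2
  'd' => row 1
  'o' => row 0
  'm' => row 1
  'f' => row 2
  'n' => row 1
  'c' => row 0
  'b' => row 1
Rows:
  Row 0: "noc"
  Row 1: "bdmnb"
  Row 2: "ff"
First row length: 3

3


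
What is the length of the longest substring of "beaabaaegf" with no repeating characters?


Input: "beaabaaegf"
Sliding window (track last position of each char):
  Position 0 ('b'): window [0,0] length 1 -- new best
  Position 1 ('e'): window [0,1] length 2 -- new best
  Position 2 ('a'): window [0,2] length 3 -- new best
  Position 3 ('a'): repeat (last at 2), move window start to 3
  Position 3 ('a'): window [3,3] length 1
  Position 4 ('b'): window [3,4] length 2
  Position 5 ('a'): repeat (last at 3), move window start to 4
  Position 5 ('a'): window [4,5] length 2
  Position 6 ('a'): repeat (last at 5), move window start to 6
  Position 6 ('a'): window [6,6] length 1
  Position 7 ('e'): window [6,7] length 2
  Position 8 ('g'): window [6,8] length 3
  Position 9 ('f'): window [6,9] length 4 -- new best
Longest substring with no repeats: "aegf" with length 4

4


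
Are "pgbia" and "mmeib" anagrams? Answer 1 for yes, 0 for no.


Strings: "pgbia", "mmeib"
Sorted first:  abgip
Sorted second: beimm
Differ at position 0: 'a' vs 'b' => not anagrams

0


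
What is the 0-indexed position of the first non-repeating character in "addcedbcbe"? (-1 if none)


Input: addcedbcbe
Character frequencies:
  'a': 1
  'b': 2
  'c': 2
  'd': 3
  'e': 2
Scanning left to right for freq == 1:
  Position 0 ('a'): unique! => answer = 0

0


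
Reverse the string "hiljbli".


Input: hiljbli
Reading characters right to left:
  Position 6: 'i'
  Position 5: 'l'
  Position 4: 'b'
  Position 3: 'j'
  Position 2: 'l'
  Position 1: 'i'
  Position 0: 'h'
Reversed: ilbjlih

ilbjlih


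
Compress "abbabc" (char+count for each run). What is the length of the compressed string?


Input: abbabc
Runs:
  'a' x 1 => "a1"
  'b' x 2 => "b2"
  'a' x 1 => "a1"
  'b' x 1 => "b1"
  'c' x 1 => "c1"
Compressed: "a1b2a1b1c1"
Compressed length: 10

10


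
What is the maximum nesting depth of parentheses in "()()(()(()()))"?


Input: "()()(()(()()))"
Tracking depth:
  Position 0 '(': depth becomes 1
  Position 1 ')': depth becomes 0
  Position 2 '(': depth becomes 1
  Position 3 ')': depth becomes 0
  Position 4 '(': depth becomes 1
  Position 5 '(': depth becomes 2
  Position 6 ')': depth becomes 1
  Position 7 '(': depth becomes 2
  Position 8 '(': depth becomes 3
  Position 9 ')': depth becomes 2
  Position 10 '(': depth becomes 3
  Position 11 ')': depth becomes 2
  Position 12 ')': depth becomes 1
  Position 13 ')': depth becomes 0
Maximum depth reached: 3

3


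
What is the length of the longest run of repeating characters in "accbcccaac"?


Input: "accbcccaac"
Scanning for longest run:
  Position 1 ('c'): new char, reset run to 1
  Position 2 ('c'): continues run of 'c', length=2
  Position 3 ('b'): new char, reset run to 1
  Position 4 ('c'): new char, reset run to 1
  Position 5 ('c'): continues run of 'c', length=2
  Position 6 ('c'): continues run of 'c', length=3
  Position 7 ('a'): new char, reset run to 1
  Position 8 ('a'): continues run of 'a', length=2
  Position 9 ('c'): new char, reset run to 1
Longest run: 'c' with length 3

3


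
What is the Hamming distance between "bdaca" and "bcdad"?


Comparing "bdaca" and "bcdad" position by position:
  Position 0: 'b' vs 'b' => same
  Position 1: 'd' vs 'c' => differ
  Position 2: 'a' vs 'd' => differ
  Position 3: 'c' vs 'a' => differ
  Position 4: 'a' vs 'd' => differ
Total differences (Hamming distance): 4

4


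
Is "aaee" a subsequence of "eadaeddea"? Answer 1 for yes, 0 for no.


Check if "aaee" is a subsequence of "eadaeddea"
Greedy scan:
  Position 0 ('e'): no match needed
  Position 1 ('a'): matches sub[0] = 'a'
  Position 2 ('d'): no match needed
  Position 3 ('a'): matches sub[1] = 'a'
  Position 4 ('e'): matches sub[2] = 'e'
  Position 5 ('d'): no match needed
  Position 6 ('d'): no match needed
  Position 7 ('e'): matches sub[3] = 'e'
  Position 8 ('a'): no match needed
All 4 characters matched => is a subsequence

1


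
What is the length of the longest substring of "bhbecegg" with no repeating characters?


Input: "bhbecegg"
Sliding window (track last position of each char):
  Position 0 ('b'): window [0,0] length 1 -- new best
  Position 1 ('h'): window [0,1] length 2 -- new best
  Position 2 ('b'): repeat (last at 0), move window start to 1
  Position 2 ('b'): window [1,2] length 2
  Position 3 ('e'): window [1,3] length 3 -- new best
  Position 4 ('c'): window [1,4] length 4 -- new best
  Position 5 ('e'): repeat (last at 3), move window start to 4
  Position 5 ('e'): window [4,5] length 2
  Position 6 ('g'): window [4,6] length 3
  Position 7 ('g'): repeat (last at 6), move window start to 7
  Position 7 ('g'): window [7,7] length 1
Longest substring with no repeats: "hbec" with length 4

4
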